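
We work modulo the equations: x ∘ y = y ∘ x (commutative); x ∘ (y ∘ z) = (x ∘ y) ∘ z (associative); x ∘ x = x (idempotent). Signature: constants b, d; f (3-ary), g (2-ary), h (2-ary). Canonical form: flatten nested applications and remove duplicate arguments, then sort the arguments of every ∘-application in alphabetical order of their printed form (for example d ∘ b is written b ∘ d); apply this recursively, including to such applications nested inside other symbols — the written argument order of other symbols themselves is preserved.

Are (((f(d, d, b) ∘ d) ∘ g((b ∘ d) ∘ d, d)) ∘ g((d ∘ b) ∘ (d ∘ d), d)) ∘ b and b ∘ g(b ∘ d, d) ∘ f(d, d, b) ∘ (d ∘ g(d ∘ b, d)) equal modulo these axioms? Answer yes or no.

Left:  (((f(d, d, b) ∘ d) ∘ g((b ∘ d) ∘ d, d)) ∘ g((d ∘ b) ∘ (d ∘ d), d)) ∘ b
  Un-nest:  f(d, d, b) ∘ d ∘ g((b ∘ d) ∘ d, d) ∘ g((d ∘ b) ∘ (d ∘ d), d) ∘ b
  Canonicalize subterm:  g((b ∘ d) ∘ d, d)  →  g(b ∘ d, d)
  Simplify inside:  g((d ∘ b) ∘ (d ∘ d), d)  →  g(b ∘ d, d)
  Drop duplicates:  drop duplicate g(b ∘ d, d)
  Sort arguments:  b ∘ d ∘ f(d, d, b) ∘ g(b ∘ d, d)
Right:  b ∘ g(b ∘ d, d) ∘ f(d, d, b) ∘ (d ∘ g(d ∘ b, d))
  Un-nest:  b ∘ g(b ∘ d, d) ∘ f(d, d, b) ∘ d ∘ g(d ∘ b, d)
  Canonicalize subterm:  g(d ∘ b, d)  →  g(b ∘ d, d)
  Idempotence:  drop duplicate g(b ∘ d, d)
  Order the arguments:  b ∘ d ∘ f(d, d, b) ∘ g(b ∘ d, d)

Answer: yes — both canonical forms are b ∘ d ∘ f(d, d, b) ∘ g(b ∘ d, d)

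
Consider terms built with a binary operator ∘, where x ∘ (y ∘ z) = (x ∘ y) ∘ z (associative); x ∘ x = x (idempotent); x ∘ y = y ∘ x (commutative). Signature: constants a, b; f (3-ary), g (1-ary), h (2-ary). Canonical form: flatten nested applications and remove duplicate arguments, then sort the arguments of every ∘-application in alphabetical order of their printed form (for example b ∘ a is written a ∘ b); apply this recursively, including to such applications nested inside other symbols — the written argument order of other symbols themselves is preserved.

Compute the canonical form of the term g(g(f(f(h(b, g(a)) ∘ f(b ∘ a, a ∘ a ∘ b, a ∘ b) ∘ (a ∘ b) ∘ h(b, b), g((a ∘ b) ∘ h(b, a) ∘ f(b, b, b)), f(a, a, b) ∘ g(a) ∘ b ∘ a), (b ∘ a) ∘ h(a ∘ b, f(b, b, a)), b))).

Answer: g(g(f(f(a ∘ b ∘ f(a ∘ b, a ∘ b, a ∘ b) ∘ h(b, b) ∘ h(b, g(a)), g(a ∘ b ∘ f(b, b, b) ∘ h(b, a)), a ∘ b ∘ f(a, a, b) ∘ g(a)), a ∘ b ∘ h(a ∘ b, f(b, b, a)), b)))

Derivation:
Work inside:  h(b, g(a)) ∘ f(b ∘ a, a ∘ a ∘ b, a ∘ b) ∘ (a ∘ b) ∘ h(b, b)
Flatten:  h(b, g(a)) ∘ f(b ∘ a, a ∘ a ∘ b, a ∘ b) ∘ a ∘ b ∘ h(b, b)
Canonicalize subterm:  f(b ∘ a, a ∘ a ∘ b, a ∘ b)  →  f(a ∘ b, a ∘ b, a ∘ b)
Sort arguments:  a ∘ b ∘ f(a ∘ b, a ∘ b, a ∘ b) ∘ h(b, b) ∘ h(b, g(a))
Rebuild:  g(g(f(f(a ∘ b ∘ f(a ∘ b, a ∘ b, a ∘ b) ∘ h(b, b) ∘ h(b, g(a)), g(a ∘ b ∘ f(b, b, b) ∘ h(b, a)), a ∘ b ∘ f(a, a, b) ∘ g(a)), a ∘ b ∘ h(a ∘ b, f(b, b, a)), b)))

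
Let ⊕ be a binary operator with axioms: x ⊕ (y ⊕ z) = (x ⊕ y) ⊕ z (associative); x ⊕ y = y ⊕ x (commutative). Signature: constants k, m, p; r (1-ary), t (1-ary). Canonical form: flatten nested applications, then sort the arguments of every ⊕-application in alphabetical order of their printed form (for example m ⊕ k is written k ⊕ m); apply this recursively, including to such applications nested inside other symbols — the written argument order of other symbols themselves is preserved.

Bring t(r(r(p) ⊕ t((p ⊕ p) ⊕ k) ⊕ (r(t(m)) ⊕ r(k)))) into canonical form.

Focus inside:  r(p) ⊕ t((p ⊕ p) ⊕ k) ⊕ (r(t(m)) ⊕ r(k))
Merge nested applications:  r(p) ⊕ t((p ⊕ p) ⊕ k) ⊕ r(t(m)) ⊕ r(k)
Simplify inside:  t((p ⊕ p) ⊕ k)  →  t(k ⊕ p ⊕ p)
Sort:  r(k) ⊕ r(p) ⊕ r(t(m)) ⊕ t(k ⊕ p ⊕ p)
Rebuild:  t(r(r(k) ⊕ r(p) ⊕ r(t(m)) ⊕ t(k ⊕ p ⊕ p)))

Answer: t(r(r(k) ⊕ r(p) ⊕ r(t(m)) ⊕ t(k ⊕ p ⊕ p)))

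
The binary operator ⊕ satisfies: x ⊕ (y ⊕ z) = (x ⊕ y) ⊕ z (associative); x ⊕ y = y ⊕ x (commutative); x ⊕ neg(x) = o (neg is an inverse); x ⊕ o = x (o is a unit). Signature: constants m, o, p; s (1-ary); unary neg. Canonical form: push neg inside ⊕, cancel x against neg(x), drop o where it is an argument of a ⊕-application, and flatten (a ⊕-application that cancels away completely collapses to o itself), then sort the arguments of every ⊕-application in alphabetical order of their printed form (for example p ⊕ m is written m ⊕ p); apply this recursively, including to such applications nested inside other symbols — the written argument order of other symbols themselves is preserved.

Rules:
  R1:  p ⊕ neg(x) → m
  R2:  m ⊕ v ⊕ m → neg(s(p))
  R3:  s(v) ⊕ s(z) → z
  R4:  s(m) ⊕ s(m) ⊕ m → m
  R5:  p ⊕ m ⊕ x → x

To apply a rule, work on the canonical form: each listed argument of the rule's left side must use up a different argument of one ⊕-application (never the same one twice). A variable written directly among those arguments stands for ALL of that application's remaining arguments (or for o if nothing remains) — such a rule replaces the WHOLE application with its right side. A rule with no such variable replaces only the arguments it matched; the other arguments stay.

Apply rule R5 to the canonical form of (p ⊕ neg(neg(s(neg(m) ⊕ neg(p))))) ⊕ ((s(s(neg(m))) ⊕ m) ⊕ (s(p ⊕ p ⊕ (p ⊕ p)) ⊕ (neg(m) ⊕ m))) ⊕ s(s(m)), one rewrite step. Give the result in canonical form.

Canonical form:  m ⊕ p ⊕ s(neg(m) ⊕ neg(p)) ⊕ s(p ⊕ p ⊕ p ⊕ p) ⊕ s(s(m)) ⊕ s(s(neg(m)))
Match R5:  consume m, p;  x := s(neg(m) ⊕ neg(p)) ⊕ s(p ⊕ p ⊕ p ⊕ p) ⊕ s(s(m)) ⊕ s(s(neg(m)))
Every leftover argument binds to the variable; the entire application is replaced.
Result:  s(neg(m) ⊕ neg(p)) ⊕ s(p ⊕ p ⊕ p ⊕ p) ⊕ s(s(m)) ⊕ s(s(neg(m)))

Answer: s(neg(m) ⊕ neg(p)) ⊕ s(p ⊕ p ⊕ p ⊕ p) ⊕ s(s(m)) ⊕ s(s(neg(m)))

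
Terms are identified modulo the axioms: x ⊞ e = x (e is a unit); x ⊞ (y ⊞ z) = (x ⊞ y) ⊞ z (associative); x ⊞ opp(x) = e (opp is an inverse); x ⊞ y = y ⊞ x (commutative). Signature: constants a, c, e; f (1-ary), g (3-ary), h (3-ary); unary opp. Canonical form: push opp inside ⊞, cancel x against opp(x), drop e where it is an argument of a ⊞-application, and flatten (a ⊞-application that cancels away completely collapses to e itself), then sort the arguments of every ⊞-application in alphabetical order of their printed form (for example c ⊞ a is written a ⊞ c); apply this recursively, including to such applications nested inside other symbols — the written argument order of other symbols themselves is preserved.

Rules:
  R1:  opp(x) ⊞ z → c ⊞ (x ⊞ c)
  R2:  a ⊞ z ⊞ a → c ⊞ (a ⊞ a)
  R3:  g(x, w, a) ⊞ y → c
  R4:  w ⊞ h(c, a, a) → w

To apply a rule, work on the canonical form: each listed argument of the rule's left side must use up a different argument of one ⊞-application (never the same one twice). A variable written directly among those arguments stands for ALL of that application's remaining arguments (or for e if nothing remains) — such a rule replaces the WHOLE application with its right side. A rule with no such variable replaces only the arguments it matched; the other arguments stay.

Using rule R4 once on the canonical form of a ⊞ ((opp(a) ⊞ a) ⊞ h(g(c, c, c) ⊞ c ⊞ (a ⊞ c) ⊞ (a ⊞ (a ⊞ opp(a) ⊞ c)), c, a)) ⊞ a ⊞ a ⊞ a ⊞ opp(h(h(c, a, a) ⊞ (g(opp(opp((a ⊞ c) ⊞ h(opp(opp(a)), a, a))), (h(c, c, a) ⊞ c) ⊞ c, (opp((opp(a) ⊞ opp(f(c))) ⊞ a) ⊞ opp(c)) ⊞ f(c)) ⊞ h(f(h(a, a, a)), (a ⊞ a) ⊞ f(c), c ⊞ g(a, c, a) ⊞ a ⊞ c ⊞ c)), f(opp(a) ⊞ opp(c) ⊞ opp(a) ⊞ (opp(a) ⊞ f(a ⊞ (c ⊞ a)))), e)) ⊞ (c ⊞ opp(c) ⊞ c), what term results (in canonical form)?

Canonical form:  a ⊞ a ⊞ a ⊞ a ⊞ c ⊞ h(a ⊞ a ⊞ c ⊞ c ⊞ c ⊞ g(c, c, c), c, a) ⊞ opp(h(g(a ⊞ c ⊞ h(a, a, a), c ⊞ c ⊞ h(c, c, a), f(c) ⊞ f(c) ⊞ opp(c)) ⊞ h(c, a, a) ⊞ h(f(h(a, a, a)), a ⊞ a ⊞ f(c), a ⊞ c ⊞ c ⊞ c ⊞ g(a, c, a)), f(f(a ⊞ a ⊞ c) ⊞ opp(a) ⊞ opp(a) ⊞ opp(a) ⊞ opp(c)), e))
Apply R4:  consuming h(c, a, a);  w := g(a ⊞ c ⊞ h(a, a, a), c ⊞ c ⊞ h(c, c, a), f(c) ⊞ f(c) ⊞ opp(c)) ⊞ h(f(h(a, a, a)), a ⊞ a ⊞ f(c), a ⊞ c ⊞ c ⊞ c ⊞ g(a, c, a))
The extension variable absorbs all remaining arguments, so the whole application is rewritten.
Result:  a ⊞ a ⊞ a ⊞ a ⊞ c ⊞ h(a ⊞ a ⊞ c ⊞ c ⊞ c ⊞ g(c, c, c), c, a) ⊞ opp(h(g(a ⊞ c ⊞ h(a, a, a), c ⊞ c ⊞ h(c, c, a), f(c) ⊞ f(c) ⊞ opp(c)) ⊞ h(f(h(a, a, a)), a ⊞ a ⊞ f(c), a ⊞ c ⊞ c ⊞ c ⊞ g(a, c, a)), f(f(a ⊞ a ⊞ c) ⊞ opp(a) ⊞ opp(a) ⊞ opp(a) ⊞ opp(c)), e))

Answer: a ⊞ a ⊞ a ⊞ a ⊞ c ⊞ h(a ⊞ a ⊞ c ⊞ c ⊞ c ⊞ g(c, c, c), c, a) ⊞ opp(h(g(a ⊞ c ⊞ h(a, a, a), c ⊞ c ⊞ h(c, c, a), f(c) ⊞ f(c) ⊞ opp(c)) ⊞ h(f(h(a, a, a)), a ⊞ a ⊞ f(c), a ⊞ c ⊞ c ⊞ c ⊞ g(a, c, a)), f(f(a ⊞ a ⊞ c) ⊞ opp(a) ⊞ opp(a) ⊞ opp(a) ⊞ opp(c)), e))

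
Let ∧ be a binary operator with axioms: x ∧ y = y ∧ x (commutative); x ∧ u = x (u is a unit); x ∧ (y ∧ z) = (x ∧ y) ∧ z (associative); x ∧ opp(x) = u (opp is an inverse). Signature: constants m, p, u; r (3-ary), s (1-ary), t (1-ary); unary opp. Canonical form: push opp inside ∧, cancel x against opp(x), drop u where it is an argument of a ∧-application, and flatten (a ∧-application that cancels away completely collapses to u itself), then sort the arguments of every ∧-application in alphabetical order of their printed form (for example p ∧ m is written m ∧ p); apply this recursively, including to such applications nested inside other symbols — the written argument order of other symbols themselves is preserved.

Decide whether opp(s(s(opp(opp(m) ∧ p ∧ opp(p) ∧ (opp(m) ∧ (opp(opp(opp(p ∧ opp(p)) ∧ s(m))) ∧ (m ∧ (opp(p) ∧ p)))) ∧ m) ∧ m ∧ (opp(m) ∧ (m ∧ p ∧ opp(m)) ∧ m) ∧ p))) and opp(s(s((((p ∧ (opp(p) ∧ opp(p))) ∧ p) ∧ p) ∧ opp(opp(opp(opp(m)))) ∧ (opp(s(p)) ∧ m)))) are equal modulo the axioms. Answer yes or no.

Answer: no — opp(s(s(m ∧ opp(s(m)) ∧ p ∧ p))) vs opp(s(s(m ∧ m ∧ opp(s(p)) ∧ p)))

Derivation:
Left:  opp(s(s(opp(opp(m) ∧ p ∧ opp(p) ∧ (opp(m) ∧ (opp(opp(opp(p ∧ opp(p)) ∧ s(m))) ∧ (m ∧ (opp(p) ∧ p)))) ∧ m) ∧ m ∧ (opp(m) ∧ (m ∧ p ∧ opp(m)) ∧ m) ∧ p)))
  Push opp inside:  distribute opp over ∧ and collapse double opp
  Collect:  opp(s(s(m ∧ opp(s(m)) ∧ p ∧ p)))
Right:  opp(s(s((((p ∧ (opp(p) ∧ opp(p))) ∧ p) ∧ p) ∧ opp(opp(opp(opp(m)))) ∧ (opp(s(p)) ∧ m))))
  Push opp inside:  distribute opp over ∧ and collapse double opp
  Collect:  opp(s(s(m ∧ m ∧ opp(s(p)) ∧ p)))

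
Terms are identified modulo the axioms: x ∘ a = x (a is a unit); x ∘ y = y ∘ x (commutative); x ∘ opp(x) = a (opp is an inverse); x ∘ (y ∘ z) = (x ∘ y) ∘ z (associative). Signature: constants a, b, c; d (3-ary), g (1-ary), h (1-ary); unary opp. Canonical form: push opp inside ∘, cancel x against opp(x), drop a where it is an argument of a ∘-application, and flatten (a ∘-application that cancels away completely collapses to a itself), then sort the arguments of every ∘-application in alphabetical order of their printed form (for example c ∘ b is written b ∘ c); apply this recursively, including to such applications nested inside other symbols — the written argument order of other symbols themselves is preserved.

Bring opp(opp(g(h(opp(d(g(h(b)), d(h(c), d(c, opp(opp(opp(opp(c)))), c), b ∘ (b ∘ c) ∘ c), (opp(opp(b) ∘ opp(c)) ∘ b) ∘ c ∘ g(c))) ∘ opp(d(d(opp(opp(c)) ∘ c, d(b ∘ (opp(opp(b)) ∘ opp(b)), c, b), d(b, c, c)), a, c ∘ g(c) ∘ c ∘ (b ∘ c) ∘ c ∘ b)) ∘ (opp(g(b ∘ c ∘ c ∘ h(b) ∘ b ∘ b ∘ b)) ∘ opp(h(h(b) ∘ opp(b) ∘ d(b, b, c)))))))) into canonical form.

Push opp inside:  distribute opp over ∘ and collapse double opp
Collect terms:  g(h(opp(d(d(c ∘ c, d(b, c, b), d(b, c, c)), a, b ∘ b ∘ c ∘ c ∘ c ∘ c ∘ g(c))) ∘ opp(d(g(h(b)), d(h(c), d(c, c, c), b ∘ b ∘ c ∘ c), b ∘ b ∘ c ∘ c ∘ g(c))) ∘ opp(g(b ∘ b ∘ b ∘ b ∘ c ∘ c ∘ h(b))) ∘ opp(h(d(b, b, c) ∘ h(b) ∘ opp(b)))))

Answer: g(h(opp(d(d(c ∘ c, d(b, c, b), d(b, c, c)), a, b ∘ b ∘ c ∘ c ∘ c ∘ c ∘ g(c))) ∘ opp(d(g(h(b)), d(h(c), d(c, c, c), b ∘ b ∘ c ∘ c), b ∘ b ∘ c ∘ c ∘ g(c))) ∘ opp(g(b ∘ b ∘ b ∘ b ∘ c ∘ c ∘ h(b))) ∘ opp(h(d(b, b, c) ∘ h(b) ∘ opp(b)))))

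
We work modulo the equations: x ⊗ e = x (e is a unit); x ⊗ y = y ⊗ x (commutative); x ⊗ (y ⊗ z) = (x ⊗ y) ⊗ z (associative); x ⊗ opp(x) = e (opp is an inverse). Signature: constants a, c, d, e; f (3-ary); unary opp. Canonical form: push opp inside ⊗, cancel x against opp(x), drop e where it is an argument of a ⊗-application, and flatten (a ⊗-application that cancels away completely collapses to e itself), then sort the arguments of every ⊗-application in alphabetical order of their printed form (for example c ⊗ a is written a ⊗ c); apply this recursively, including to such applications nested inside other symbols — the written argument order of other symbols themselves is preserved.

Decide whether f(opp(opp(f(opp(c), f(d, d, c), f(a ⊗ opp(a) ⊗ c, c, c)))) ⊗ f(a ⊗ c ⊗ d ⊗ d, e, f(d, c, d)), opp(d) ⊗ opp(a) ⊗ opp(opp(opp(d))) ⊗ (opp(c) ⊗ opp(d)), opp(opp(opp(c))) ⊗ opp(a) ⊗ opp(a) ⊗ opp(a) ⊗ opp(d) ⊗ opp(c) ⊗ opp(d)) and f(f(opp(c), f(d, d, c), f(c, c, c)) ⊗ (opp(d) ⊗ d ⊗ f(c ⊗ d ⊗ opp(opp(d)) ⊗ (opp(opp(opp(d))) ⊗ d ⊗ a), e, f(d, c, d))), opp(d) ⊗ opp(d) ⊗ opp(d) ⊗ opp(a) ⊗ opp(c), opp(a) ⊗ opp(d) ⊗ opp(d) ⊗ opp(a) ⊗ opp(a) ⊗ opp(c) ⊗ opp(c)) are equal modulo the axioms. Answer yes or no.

Left:  f(opp(opp(f(opp(c), f(d, d, c), f(a ⊗ opp(a) ⊗ c, c, c)))) ⊗ f(a ⊗ c ⊗ d ⊗ d, e, f(d, c, d)), opp(d) ⊗ opp(a) ⊗ opp(opp(opp(d))) ⊗ (opp(c) ⊗ opp(d)), opp(opp(opp(c))) ⊗ opp(a) ⊗ opp(a) ⊗ opp(a) ⊗ opp(d) ⊗ opp(c) ⊗ opp(d))
  Focus inside:  opp(opp(f(opp(c), f(d, d, c), f(a ⊗ opp(a) ⊗ c, c, c)))) ⊗ f(a ⊗ c ⊗ d ⊗ d, e, f(d, c, d))
  Push opp inside:  distribute opp over ⊗ and collapse double opp
  Collect terms:  f(opp(c), f(d, d, c), f(c, c, c)) ⊗ f(a ⊗ c ⊗ d ⊗ d, e, f(d, c, d))
  Sort arguments:  f(a ⊗ c ⊗ d ⊗ d, e, f(d, c, d)) ⊗ f(opp(c), f(d, d, c), f(c, c, c))
  Rebuild:  f(f(a ⊗ c ⊗ d ⊗ d, e, f(d, c, d)) ⊗ f(opp(c), f(d, d, c), f(c, c, c)), opp(a) ⊗ opp(c) ⊗ opp(d) ⊗ opp(d) ⊗ opp(d), opp(a) ⊗ opp(a) ⊗ opp(a) ⊗ opp(c) ⊗ opp(c) ⊗ opp(d) ⊗ opp(d))
Right:  f(f(opp(c), f(d, d, c), f(c, c, c)) ⊗ (opp(d) ⊗ d ⊗ f(c ⊗ d ⊗ opp(opp(d)) ⊗ (opp(opp(opp(d))) ⊗ d ⊗ a), e, f(d, c, d))), opp(d) ⊗ opp(d) ⊗ opp(d) ⊗ opp(a) ⊗ opp(c), opp(a) ⊗ opp(d) ⊗ opp(d) ⊗ opp(a) ⊗ opp(a) ⊗ opp(c) ⊗ opp(c))
  Descend into:  f(opp(c), f(d, d, c), f(c, c, c)) ⊗ (opp(d) ⊗ d ⊗ f(c ⊗ d ⊗ opp(opp(d)) ⊗ (opp(opp(opp(d))) ⊗ d ⊗ a), e, f(d, c, d)))
  Push opp inside:  distribute opp over ⊗ and collapse double opp
  Cancel:  d cancels
  Collect terms:  f(opp(c), f(d, d, c), f(c, c, c)) ⊗ f(a ⊗ c ⊗ d ⊗ d, e, f(d, c, d))
  Order the arguments:  f(a ⊗ c ⊗ d ⊗ d, e, f(d, c, d)) ⊗ f(opp(c), f(d, d, c), f(c, c, c))
  Reassemble:  f(f(a ⊗ c ⊗ d ⊗ d, e, f(d, c, d)) ⊗ f(opp(c), f(d, d, c), f(c, c, c)), opp(a) ⊗ opp(c) ⊗ opp(d) ⊗ opp(d) ⊗ opp(d), opp(a) ⊗ opp(a) ⊗ opp(a) ⊗ opp(c) ⊗ opp(c) ⊗ opp(d) ⊗ opp(d))

Answer: yes — both canonical forms are f(f(a ⊗ c ⊗ d ⊗ d, e, f(d, c, d)) ⊗ f(opp(c), f(d, d, c), f(c, c, c)), opp(a) ⊗ opp(c) ⊗ opp(d) ⊗ opp(d) ⊗ opp(d), opp(a) ⊗ opp(a) ⊗ opp(a) ⊗ opp(c) ⊗ opp(c) ⊗ opp(d) ⊗ opp(d))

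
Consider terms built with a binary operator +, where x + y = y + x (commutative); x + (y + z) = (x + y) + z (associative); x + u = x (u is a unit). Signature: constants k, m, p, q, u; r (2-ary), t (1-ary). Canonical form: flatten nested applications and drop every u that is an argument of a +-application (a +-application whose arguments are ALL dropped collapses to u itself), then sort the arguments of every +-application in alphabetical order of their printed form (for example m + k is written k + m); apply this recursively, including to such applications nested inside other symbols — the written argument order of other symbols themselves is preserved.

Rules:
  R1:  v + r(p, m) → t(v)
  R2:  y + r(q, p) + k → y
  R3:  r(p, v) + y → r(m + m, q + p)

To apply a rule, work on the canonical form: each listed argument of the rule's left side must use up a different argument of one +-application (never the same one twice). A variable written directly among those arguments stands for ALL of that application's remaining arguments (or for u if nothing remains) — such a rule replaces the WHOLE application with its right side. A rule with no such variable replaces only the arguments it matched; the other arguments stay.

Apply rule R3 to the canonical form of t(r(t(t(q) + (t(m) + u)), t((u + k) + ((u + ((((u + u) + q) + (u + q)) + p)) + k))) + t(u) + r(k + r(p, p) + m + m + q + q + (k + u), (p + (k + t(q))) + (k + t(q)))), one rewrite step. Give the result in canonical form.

Answer: t(r(r(m + m, p + q), k + k + p + t(q) + t(q)) + r(t(t(m) + t(q)), t(k + k + p + q + q)) + t(u))

Derivation:
Canonical form:  t(r(k + k + m + m + q + q + r(p, p), k + k + p + t(q) + t(q)) + r(t(t(m) + t(q)), t(k + k + p + q + q)) + t(u))
Match R3:  consume r(p, p);  v := p, y := k + k + m + m + q + q
Every leftover argument binds to the variable; the entire application is replaced.
Result:  t(r(r(m + m, p + q), k + k + p + t(q) + t(q)) + r(t(t(m) + t(q)), t(k + k + p + q + q)) + t(u))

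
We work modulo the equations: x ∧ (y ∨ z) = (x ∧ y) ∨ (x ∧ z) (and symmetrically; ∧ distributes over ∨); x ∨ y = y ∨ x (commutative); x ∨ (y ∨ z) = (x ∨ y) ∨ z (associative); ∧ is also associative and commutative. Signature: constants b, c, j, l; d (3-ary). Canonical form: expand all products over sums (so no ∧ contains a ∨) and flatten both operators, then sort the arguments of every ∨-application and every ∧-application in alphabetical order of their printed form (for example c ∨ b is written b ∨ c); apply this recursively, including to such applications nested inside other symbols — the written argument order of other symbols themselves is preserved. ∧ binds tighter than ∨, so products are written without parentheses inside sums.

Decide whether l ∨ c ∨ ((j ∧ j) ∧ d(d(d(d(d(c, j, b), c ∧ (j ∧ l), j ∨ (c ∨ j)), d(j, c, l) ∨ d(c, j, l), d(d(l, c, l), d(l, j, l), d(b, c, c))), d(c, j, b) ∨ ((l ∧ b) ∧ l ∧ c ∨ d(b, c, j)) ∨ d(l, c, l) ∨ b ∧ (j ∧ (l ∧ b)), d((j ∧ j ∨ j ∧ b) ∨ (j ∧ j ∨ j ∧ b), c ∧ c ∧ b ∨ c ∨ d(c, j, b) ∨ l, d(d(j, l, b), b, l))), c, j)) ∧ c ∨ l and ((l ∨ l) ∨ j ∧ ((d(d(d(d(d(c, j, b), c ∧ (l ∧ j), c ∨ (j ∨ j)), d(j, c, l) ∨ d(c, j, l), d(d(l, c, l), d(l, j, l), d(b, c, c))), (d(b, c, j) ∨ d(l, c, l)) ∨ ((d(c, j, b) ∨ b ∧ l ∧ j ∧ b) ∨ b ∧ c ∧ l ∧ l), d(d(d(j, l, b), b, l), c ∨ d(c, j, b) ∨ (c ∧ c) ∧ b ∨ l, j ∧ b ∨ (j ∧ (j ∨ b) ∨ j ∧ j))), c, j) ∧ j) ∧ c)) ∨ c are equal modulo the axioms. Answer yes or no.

Left:  l ∨ c ∨ ((j ∧ j) ∧ d(d(d(d(d(c, j, b), c ∧ (j ∧ l), j ∨ (c ∨ j)), d(j, c, l) ∨ d(c, j, l), d(d(l, c, l), d(l, j, l), d(b, c, c))), d(c, j, b) ∨ ((l ∧ b) ∧ l ∧ c ∨ d(b, c, j)) ∨ d(l, c, l) ∨ b ∧ (j ∧ (l ∧ b)), d((j ∧ j ∨ j ∧ b) ∨ (j ∧ j ∨ j ∧ b), c ∧ c ∧ b ∨ c ∨ d(c, j, b) ∨ l, d(d(j, l, b), b, l))), c, j)) ∧ c ∨ l
  Un-nest:  l ∨ c ∨ c ∧ d(d(d(d(d(c, j, b), c ∧ j ∧ l, c ∨ j ∨ j), d(c, j, l) ∨ d(j, c, l), d(d(l, c, l), d(l, j, l), d(b, c, c))), b ∧ b ∧ j ∧ l ∨ b ∧ c ∧ l ∧ l ∨ d(b, c, j) ∨ d(c, j, b) ∨ d(l, c, l), d(b ∧ j ∨ b ∧ j ∨ j ∧ j ∨ j ∧ j, b ∧ c ∧ c ∨ c ∨ d(c, j, b) ∨ l, d(d(j, l, b), b, l))), c, j) ∧ j ∧ j ∨ l
  Sort:  c ∨ c ∧ d(d(d(d(d(c, j, b), c ∧ j ∧ l, c ∨ j ∨ j), d(c, j, l) ∨ d(j, c, l), d(d(l, c, l), d(l, j, l), d(b, c, c))), b ∧ b ∧ j ∧ l ∨ b ∧ c ∧ l ∧ l ∨ d(b, c, j) ∨ d(c, j, b) ∨ d(l, c, l), d(b ∧ j ∨ b ∧ j ∨ j ∧ j ∨ j ∧ j, b ∧ c ∧ c ∨ c ∨ d(c, j, b) ∨ l, d(d(j, l, b), b, l))), c, j) ∧ j ∧ j ∨ l ∨ l
Right:  ((l ∨ l) ∨ j ∧ ((d(d(d(d(d(c, j, b), c ∧ (l ∧ j), c ∨ (j ∨ j)), d(j, c, l) ∨ d(c, j, l), d(d(l, c, l), d(l, j, l), d(b, c, c))), (d(b, c, j) ∨ d(l, c, l)) ∨ ((d(c, j, b) ∨ b ∧ l ∧ j ∧ b) ∨ b ∧ c ∧ l ∧ l), d(d(d(j, l, b), b, l), c ∨ d(c, j, b) ∨ (c ∧ c) ∧ b ∨ l, j ∧ b ∨ (j ∧ (j ∨ b) ∨ j ∧ j))), c, j) ∧ j) ∧ c)) ∨ c
  Expand products over sums:  l ∨ l ∨ c ∧ d(d(d(d(d(c, j, b), c ∧ j ∧ l, c ∨ j ∨ j), d(c, j, l) ∨ d(j, c, l), d(d(l, c, l), d(l, j, l), d(b, c, c))), b ∧ b ∧ j ∧ l ∨ b ∧ c ∧ l ∧ l ∨ d(b, c, j) ∨ d(c, j, b) ∨ d(l, c, l), d(d(d(j, l, b), b, l), b ∧ c ∧ c ∨ c ∨ d(c, j, b) ∨ l, b ∧ j ∨ b ∧ j ∨ j ∧ j ∨ j ∧ j)), c, j) ∧ j ∧ j ∨ c
  Order the arguments:  c ∨ c ∧ d(d(d(d(d(c, j, b), c ∧ j ∧ l, c ∨ j ∨ j), d(c, j, l) ∨ d(j, c, l), d(d(l, c, l), d(l, j, l), d(b, c, c))), b ∧ b ∧ j ∧ l ∨ b ∧ c ∧ l ∧ l ∨ d(b, c, j) ∨ d(c, j, b) ∨ d(l, c, l), d(d(d(j, l, b), b, l), b ∧ c ∧ c ∨ c ∨ d(c, j, b) ∨ l, b ∧ j ∨ b ∧ j ∨ j ∧ j ∨ j ∧ j)), c, j) ∧ j ∧ j ∨ l ∨ l

Answer: no — c ∨ c ∧ d(d(d(d(d(c, j, b), c ∧ j ∧ l, c ∨ j ∨ j), d(c, j, l) ∨ d(j, c, l), d(d(l, c, l), d(l, j, l), d(b, c, c))), b ∧ b ∧ j ∧ l ∨ b ∧ c ∧ l ∧ l ∨ d(b, c, j) ∨ d(c, j, b) ∨ d(l, c, l), d(b ∧ j ∨ b ∧ j ∨ j ∧ j ∨ j ∧ j, b ∧ c ∧ c ∨ c ∨ d(c, j, b) ∨ l, d(d(j, l, b), b, l))), c, j) ∧ j ∧ j ∨ l ∨ l vs c ∨ c ∧ d(d(d(d(d(c, j, b), c ∧ j ∧ l, c ∨ j ∨ j), d(c, j, l) ∨ d(j, c, l), d(d(l, c, l), d(l, j, l), d(b, c, c))), b ∧ b ∧ j ∧ l ∨ b ∧ c ∧ l ∧ l ∨ d(b, c, j) ∨ d(c, j, b) ∨ d(l, c, l), d(d(d(j, l, b), b, l), b ∧ c ∧ c ∨ c ∨ d(c, j, b) ∨ l, b ∧ j ∨ b ∧ j ∨ j ∧ j ∨ j ∧ j)), c, j) ∧ j ∧ j ∨ l ∨ l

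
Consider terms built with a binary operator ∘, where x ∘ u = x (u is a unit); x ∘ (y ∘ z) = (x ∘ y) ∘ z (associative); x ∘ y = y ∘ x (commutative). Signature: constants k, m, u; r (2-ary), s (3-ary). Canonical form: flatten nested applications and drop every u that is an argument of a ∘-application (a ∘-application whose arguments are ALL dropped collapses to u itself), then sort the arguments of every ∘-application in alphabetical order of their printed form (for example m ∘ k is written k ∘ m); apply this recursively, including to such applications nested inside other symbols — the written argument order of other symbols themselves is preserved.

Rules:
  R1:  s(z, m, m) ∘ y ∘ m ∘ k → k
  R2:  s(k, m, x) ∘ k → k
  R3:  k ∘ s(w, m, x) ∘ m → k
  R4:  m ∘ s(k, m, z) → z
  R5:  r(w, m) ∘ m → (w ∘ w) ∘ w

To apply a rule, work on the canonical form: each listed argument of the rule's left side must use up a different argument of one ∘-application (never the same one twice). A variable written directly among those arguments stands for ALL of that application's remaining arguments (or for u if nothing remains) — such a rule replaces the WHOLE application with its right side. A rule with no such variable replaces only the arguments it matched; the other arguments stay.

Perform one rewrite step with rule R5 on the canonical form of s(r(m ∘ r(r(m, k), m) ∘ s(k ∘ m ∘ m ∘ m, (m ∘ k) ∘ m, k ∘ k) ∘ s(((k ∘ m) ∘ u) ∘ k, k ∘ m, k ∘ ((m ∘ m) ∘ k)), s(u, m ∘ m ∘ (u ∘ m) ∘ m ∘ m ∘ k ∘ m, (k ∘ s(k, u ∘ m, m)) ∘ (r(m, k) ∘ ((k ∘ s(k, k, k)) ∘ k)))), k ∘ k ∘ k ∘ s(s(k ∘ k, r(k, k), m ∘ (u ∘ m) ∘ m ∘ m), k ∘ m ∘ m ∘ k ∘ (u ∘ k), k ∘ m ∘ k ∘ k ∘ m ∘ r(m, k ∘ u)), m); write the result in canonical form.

Answer: s(r(r(m, k) ∘ r(m, k) ∘ r(m, k) ∘ s(k ∘ k ∘ m, k ∘ m, k ∘ k ∘ m ∘ m) ∘ s(k ∘ m ∘ m ∘ m, k ∘ m ∘ m, k ∘ k), s(u, k ∘ m ∘ m ∘ m ∘ m ∘ m ∘ m, k ∘ k ∘ k ∘ r(m, k) ∘ s(k, k, k) ∘ s(k, m, m))), k ∘ k ∘ k ∘ s(s(k ∘ k, r(k, k), m ∘ m ∘ m ∘ m), k ∘ k ∘ k ∘ m ∘ m, k ∘ k ∘ k ∘ m ∘ m ∘ r(m, k)), m)

Derivation:
Canonical form:  s(r(m ∘ r(r(m, k), m) ∘ s(k ∘ k ∘ m, k ∘ m, k ∘ k ∘ m ∘ m) ∘ s(k ∘ m ∘ m ∘ m, k ∘ m ∘ m, k ∘ k), s(u, k ∘ m ∘ m ∘ m ∘ m ∘ m ∘ m, k ∘ k ∘ k ∘ r(m, k) ∘ s(k, k, k) ∘ s(k, m, m))), k ∘ k ∘ k ∘ s(s(k ∘ k, r(k, k), m ∘ m ∘ m ∘ m), k ∘ k ∘ k ∘ m ∘ m, k ∘ k ∘ k ∘ m ∘ m ∘ r(m, k)), m)
Match R5:  consume m, r(r(m, k), m);  w := r(m, k)
New term:  s(r(r(m, k) ∘ r(m, k) ∘ r(m, k) ∘ s(k ∘ k ∘ m, k ∘ m, k ∘ k ∘ m ∘ m) ∘ s(k ∘ m ∘ m ∘ m, k ∘ m ∘ m, k ∘ k), s(u, k ∘ m ∘ m ∘ m ∘ m ∘ m ∘ m, k ∘ k ∘ k ∘ r(m, k) ∘ s(k, k, k) ∘ s(k, m, m))), k ∘ k ∘ k ∘ s(s(k ∘ k, r(k, k), m ∘ m ∘ m ∘ m), k ∘ k ∘ k ∘ m ∘ m, k ∘ k ∘ k ∘ m ∘ m ∘ r(m, k)), m)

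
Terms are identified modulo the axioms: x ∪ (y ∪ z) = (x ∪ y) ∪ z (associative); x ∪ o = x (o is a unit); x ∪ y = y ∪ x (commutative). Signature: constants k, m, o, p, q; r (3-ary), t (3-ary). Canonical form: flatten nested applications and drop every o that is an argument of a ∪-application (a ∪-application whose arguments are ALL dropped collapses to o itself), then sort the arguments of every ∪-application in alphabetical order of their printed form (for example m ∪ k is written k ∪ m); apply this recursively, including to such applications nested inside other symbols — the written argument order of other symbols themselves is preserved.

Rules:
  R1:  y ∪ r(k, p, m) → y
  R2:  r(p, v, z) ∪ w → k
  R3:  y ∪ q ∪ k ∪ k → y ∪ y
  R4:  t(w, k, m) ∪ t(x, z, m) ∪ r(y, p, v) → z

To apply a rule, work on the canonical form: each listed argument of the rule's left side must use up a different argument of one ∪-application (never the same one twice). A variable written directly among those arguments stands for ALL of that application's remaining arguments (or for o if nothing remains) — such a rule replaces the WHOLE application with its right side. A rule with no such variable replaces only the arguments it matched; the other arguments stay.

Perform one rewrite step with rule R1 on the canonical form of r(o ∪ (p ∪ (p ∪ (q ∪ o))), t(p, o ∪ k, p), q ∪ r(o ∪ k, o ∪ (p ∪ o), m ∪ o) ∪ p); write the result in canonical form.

Canonical form:  r(p ∪ p ∪ q, t(p, k, p), p ∪ q ∪ r(k, p, m))
Apply R1:  consuming r(k, p, m);  y := p ∪ q
Every leftover argument binds to the variable; the entire application is replaced.
Giving:  r(p ∪ p ∪ q, t(p, k, p), p ∪ q)

Answer: r(p ∪ p ∪ q, t(p, k, p), p ∪ q)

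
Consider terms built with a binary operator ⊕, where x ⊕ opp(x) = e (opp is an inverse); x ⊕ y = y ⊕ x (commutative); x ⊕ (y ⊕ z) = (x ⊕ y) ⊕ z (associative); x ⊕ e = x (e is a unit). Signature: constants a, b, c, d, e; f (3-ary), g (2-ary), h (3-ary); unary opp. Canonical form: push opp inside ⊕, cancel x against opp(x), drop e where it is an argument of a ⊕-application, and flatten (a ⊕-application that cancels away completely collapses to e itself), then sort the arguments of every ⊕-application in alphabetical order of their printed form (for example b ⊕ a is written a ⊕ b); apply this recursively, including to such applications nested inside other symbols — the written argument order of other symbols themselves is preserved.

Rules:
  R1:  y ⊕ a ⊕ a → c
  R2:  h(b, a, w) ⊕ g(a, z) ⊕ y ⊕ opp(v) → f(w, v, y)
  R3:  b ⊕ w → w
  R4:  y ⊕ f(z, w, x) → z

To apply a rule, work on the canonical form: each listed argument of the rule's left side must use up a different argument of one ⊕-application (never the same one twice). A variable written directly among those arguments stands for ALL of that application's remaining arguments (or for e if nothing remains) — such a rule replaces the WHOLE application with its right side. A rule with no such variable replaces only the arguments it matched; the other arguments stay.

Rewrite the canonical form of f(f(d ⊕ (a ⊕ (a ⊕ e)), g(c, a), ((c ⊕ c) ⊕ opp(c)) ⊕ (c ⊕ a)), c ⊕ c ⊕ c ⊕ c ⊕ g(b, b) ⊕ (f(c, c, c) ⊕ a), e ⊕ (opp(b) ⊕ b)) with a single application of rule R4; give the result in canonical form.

Canonical form:  f(f(a ⊕ a ⊕ d, g(c, a), a ⊕ c ⊕ c), a ⊕ c ⊕ c ⊕ c ⊕ c ⊕ f(c, c, c) ⊕ g(b, b), e)
Match R4:  consume f(c, c, c);  w := c, x := c, y := a ⊕ c ⊕ c ⊕ c ⊕ c ⊕ g(b, b), z := c
The extension variable absorbs all remaining arguments, so the whole application is rewritten.
New term:  f(f(a ⊕ a ⊕ d, g(c, a), a ⊕ c ⊕ c), c, e)

Answer: f(f(a ⊕ a ⊕ d, g(c, a), a ⊕ c ⊕ c), c, e)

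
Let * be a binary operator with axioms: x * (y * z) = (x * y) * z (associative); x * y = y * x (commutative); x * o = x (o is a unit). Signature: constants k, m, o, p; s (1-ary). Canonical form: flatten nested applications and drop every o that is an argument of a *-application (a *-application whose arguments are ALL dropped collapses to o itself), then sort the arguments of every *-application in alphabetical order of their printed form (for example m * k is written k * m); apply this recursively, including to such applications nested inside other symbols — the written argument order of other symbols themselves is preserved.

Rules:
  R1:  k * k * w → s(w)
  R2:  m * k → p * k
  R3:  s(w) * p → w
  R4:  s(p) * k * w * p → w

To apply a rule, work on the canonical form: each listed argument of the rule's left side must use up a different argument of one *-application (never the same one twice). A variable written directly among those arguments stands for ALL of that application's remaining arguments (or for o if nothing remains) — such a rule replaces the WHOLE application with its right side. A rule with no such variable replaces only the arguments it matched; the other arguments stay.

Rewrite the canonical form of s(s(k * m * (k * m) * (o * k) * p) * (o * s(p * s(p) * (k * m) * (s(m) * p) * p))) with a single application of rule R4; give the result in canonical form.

Answer: s(s(k * k * k * m * m * p) * s(m * p * p * s(m)))

Derivation:
Canonical form:  s(s(k * k * k * m * m * p) * s(k * m * p * p * p * s(m) * s(p)))
Match R4:  consume k, p, s(p);  w := m * p * p * s(m)
The extension variable absorbs all remaining arguments, so the whole application is rewritten.
New term:  s(s(k * k * k * m * m * p) * s(m * p * p * s(m)))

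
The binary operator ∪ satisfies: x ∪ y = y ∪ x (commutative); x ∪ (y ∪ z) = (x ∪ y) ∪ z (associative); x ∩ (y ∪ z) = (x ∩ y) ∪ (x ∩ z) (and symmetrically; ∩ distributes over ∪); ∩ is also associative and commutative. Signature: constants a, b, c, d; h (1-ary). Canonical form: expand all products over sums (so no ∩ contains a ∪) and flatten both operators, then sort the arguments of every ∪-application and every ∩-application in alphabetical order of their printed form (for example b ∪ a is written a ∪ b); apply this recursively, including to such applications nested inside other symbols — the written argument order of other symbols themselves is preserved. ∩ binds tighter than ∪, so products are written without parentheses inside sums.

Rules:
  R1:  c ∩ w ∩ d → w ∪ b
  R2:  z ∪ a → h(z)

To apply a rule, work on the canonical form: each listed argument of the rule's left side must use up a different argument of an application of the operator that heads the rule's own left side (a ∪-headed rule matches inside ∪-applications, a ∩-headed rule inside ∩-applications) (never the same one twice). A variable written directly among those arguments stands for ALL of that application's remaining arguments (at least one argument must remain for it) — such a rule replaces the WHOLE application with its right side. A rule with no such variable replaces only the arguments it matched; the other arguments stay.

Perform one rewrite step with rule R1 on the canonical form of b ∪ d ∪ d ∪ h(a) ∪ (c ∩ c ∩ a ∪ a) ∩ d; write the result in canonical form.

Canonical form:  a ∩ c ∩ c ∩ d ∪ a ∩ d ∪ b ∪ d ∪ d ∪ h(a)
R1 matches:  uses c, d;  w := a ∩ c
Every leftover argument binds to the variable; the entire application is replaced.
Result:  a ∩ c ∪ a ∩ d ∪ b ∪ b ∪ d ∪ d ∪ h(a)

Answer: a ∩ c ∪ a ∩ d ∪ b ∪ b ∪ d ∪ d ∪ h(a)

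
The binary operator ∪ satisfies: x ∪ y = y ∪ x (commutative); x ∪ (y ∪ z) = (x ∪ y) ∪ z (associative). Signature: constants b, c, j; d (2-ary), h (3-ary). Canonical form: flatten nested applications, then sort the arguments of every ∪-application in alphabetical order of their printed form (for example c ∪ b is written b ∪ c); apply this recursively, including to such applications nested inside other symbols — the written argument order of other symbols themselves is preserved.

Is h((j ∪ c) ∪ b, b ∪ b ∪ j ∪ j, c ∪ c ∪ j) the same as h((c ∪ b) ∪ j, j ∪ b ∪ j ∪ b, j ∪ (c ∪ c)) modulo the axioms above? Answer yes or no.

Answer: yes — both canonical forms are h(b ∪ c ∪ j, b ∪ b ∪ j ∪ j, c ∪ c ∪ j)

Derivation:
Left:  h((j ∪ c) ∪ b, b ∪ b ∪ j ∪ j, c ∪ c ∪ j)
  Work inside:  (j ∪ c) ∪ b
  Merge nested applications:  j ∪ c ∪ b
  Sort arguments:  b ∪ c ∪ j
  Rebuild:  h(b ∪ c ∪ j, b ∪ b ∪ j ∪ j, c ∪ c ∪ j)
Right:  h((c ∪ b) ∪ j, j ∪ b ∪ j ∪ b, j ∪ (c ∪ c))
  Descend into:  j ∪ (c ∪ c)
  Un-nest:  j ∪ c ∪ c
  Sort arguments:  c ∪ c ∪ j
  Put back:  h(b ∪ c ∪ j, b ∪ b ∪ j ∪ j, c ∪ c ∪ j)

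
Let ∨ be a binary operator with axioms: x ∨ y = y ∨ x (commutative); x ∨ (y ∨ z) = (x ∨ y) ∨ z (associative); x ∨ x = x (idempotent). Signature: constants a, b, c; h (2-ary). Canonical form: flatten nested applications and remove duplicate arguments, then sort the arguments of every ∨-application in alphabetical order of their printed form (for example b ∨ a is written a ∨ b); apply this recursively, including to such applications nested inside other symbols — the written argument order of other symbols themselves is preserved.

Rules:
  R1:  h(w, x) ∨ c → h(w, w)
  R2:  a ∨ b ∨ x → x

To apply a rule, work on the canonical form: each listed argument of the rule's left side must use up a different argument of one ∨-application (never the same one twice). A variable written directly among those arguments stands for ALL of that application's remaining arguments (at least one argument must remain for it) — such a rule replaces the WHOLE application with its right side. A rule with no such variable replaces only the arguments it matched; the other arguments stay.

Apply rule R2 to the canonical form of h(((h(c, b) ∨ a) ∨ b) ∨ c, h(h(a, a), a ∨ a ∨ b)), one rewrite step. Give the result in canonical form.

Canonical form:  h(a ∨ b ∨ c ∨ h(c, b), h(h(a, a), a ∨ b))
Match R2:  consume a, b;  x := c ∨ h(c, b)
The variable takes the whole remainder — replace the entire application.
New term:  h(c ∨ h(c, b), h(h(a, a), a ∨ b))

Answer: h(c ∨ h(c, b), h(h(a, a), a ∨ b))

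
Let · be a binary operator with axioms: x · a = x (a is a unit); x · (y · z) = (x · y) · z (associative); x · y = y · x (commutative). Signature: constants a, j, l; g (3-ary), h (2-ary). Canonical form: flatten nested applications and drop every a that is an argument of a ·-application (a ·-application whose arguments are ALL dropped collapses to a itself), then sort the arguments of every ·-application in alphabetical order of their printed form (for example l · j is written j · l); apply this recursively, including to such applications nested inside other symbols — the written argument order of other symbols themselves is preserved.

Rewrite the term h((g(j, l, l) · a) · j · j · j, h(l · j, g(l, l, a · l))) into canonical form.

Answer: h(g(j, l, l) · j · j · j, h(j · l, g(l, l, l)))

Derivation:
Work inside:  (g(j, l, l) · a) · j · j · j
Merge nested applications:  g(j, l, l) · a · j · j · j
Units out:  drop a
Order the arguments:  g(j, l, l) · j · j · j
Reassemble:  h(g(j, l, l) · j · j · j, h(j · l, g(l, l, l)))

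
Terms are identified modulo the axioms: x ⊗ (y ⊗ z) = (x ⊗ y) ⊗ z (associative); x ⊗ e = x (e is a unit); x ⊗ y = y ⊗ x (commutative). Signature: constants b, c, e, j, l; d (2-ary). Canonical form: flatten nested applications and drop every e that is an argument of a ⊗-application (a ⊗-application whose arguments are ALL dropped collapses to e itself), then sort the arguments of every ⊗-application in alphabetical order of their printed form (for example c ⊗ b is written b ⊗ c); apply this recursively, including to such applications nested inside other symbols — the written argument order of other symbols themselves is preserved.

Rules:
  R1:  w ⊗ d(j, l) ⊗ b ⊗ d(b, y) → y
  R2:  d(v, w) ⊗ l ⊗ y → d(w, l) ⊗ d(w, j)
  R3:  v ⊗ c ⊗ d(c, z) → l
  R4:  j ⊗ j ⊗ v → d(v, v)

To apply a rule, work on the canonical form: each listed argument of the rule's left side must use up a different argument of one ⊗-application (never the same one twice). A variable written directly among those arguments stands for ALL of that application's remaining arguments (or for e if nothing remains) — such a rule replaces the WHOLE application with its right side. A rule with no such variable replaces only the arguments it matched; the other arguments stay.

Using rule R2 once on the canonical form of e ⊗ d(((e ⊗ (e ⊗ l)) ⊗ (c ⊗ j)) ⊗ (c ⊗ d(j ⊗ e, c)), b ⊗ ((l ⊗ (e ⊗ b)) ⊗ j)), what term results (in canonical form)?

Canonical form:  d(c ⊗ c ⊗ d(j, c) ⊗ j ⊗ l, b ⊗ b ⊗ j ⊗ l)
R2 matches:  uses d(j, c), l;  v := j, w := c, y := c ⊗ c ⊗ j
The variable takes the whole remainder — replace the entire application.
New term:  d(d(c, j) ⊗ d(c, l), b ⊗ b ⊗ j ⊗ l)

Answer: d(d(c, j) ⊗ d(c, l), b ⊗ b ⊗ j ⊗ l)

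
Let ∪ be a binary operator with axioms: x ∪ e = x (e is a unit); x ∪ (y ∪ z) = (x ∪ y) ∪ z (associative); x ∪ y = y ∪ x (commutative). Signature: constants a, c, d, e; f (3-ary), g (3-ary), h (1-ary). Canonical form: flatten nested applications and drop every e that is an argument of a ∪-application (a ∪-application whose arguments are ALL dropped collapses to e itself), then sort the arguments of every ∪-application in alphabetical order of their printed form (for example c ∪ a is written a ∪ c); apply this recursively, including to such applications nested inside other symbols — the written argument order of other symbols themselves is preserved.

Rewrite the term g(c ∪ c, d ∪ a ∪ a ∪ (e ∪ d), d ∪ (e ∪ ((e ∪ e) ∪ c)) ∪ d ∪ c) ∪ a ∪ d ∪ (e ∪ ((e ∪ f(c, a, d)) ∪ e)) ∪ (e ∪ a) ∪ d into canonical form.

Answer: a ∪ a ∪ d ∪ d ∪ f(c, a, d) ∪ g(c ∪ c, a ∪ a ∪ d ∪ d, c ∪ c ∪ d ∪ d)

Derivation:
Flatten:  g(c ∪ c, d ∪ a ∪ a ∪ (e ∪ d), d ∪ (e ∪ ((e ∪ e) ∪ c)) ∪ d ∪ c) ∪ a ∪ d ∪ e ∪ e ∪ f(c, a, d) ∪ e ∪ e ∪ a ∪ d
Simplify inside:  g(c ∪ c, d ∪ a ∪ a ∪ (e ∪ d), d ∪ (e ∪ ((e ∪ e) ∪ c)) ∪ d ∪ c)  →  g(c ∪ c, a ∪ a ∪ d ∪ d, c ∪ c ∪ d ∪ d)
Drop the unit:  drop e (×4)
Sort:  a ∪ a ∪ d ∪ d ∪ f(c, a, d) ∪ g(c ∪ c, a ∪ a ∪ d ∪ d, c ∪ c ∪ d ∪ d)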